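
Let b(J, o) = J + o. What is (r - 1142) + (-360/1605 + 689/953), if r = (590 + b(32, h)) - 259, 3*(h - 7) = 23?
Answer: -233666950/305913 ≈ -763.83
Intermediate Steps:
h = 44/3 (h = 7 + (⅓)*23 = 7 + 23/3 = 44/3 ≈ 14.667)
r = 1133/3 (r = (590 + (32 + 44/3)) - 259 = (590 + 140/3) - 259 = 1910/3 - 259 = 1133/3 ≈ 377.67)
(r - 1142) + (-360/1605 + 689/953) = (1133/3 - 1142) + (-360/1605 + 689/953) = -2293/3 + (-360*1/1605 + 689*(1/953)) = -2293/3 + (-24/107 + 689/953) = -2293/3 + 50851/101971 = -233666950/305913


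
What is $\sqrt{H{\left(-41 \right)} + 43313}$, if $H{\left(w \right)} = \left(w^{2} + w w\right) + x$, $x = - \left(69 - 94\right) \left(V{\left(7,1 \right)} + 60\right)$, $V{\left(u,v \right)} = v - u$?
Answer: $5 \sqrt{1921} \approx 219.15$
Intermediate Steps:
$x = 1350$ ($x = - \left(69 - 94\right) \left(\left(1 - 7\right) + 60\right) = - \left(-25\right) \left(\left(1 - 7\right) + 60\right) = - \left(-25\right) \left(-6 + 60\right) = - \left(-25\right) 54 = \left(-1\right) \left(-1350\right) = 1350$)
$H{\left(w \right)} = 1350 + 2 w^{2}$ ($H{\left(w \right)} = \left(w^{2} + w w\right) + 1350 = \left(w^{2} + w^{2}\right) + 1350 = 2 w^{2} + 1350 = 1350 + 2 w^{2}$)
$\sqrt{H{\left(-41 \right)} + 43313} = \sqrt{\left(1350 + 2 \left(-41\right)^{2}\right) + 43313} = \sqrt{\left(1350 + 2 \cdot 1681\right) + 43313} = \sqrt{\left(1350 + 3362\right) + 43313} = \sqrt{4712 + 43313} = \sqrt{48025} = 5 \sqrt{1921}$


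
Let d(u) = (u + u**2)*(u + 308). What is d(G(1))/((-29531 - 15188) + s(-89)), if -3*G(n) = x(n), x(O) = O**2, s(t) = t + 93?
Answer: 1846/1207305 ≈ 0.0015290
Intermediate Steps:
s(t) = 93 + t
G(n) = -n**2/3
d(u) = (308 + u)*(u + u**2) (d(u) = (u + u**2)*(308 + u) = (308 + u)*(u + u**2))
d(G(1))/((-29531 - 15188) + s(-89)) = ((-1/3*1**2)*(308 + (-1/3*1**2)**2 + 309*(-1/3*1**2)))/((-29531 - 15188) + (93 - 89)) = ((-1/3*1)*(308 + (-1/3*1)**2 + 309*(-1/3*1)))/(-44719 + 4) = -(308 + (-1/3)**2 + 309*(-1/3))/3/(-44715) = -(308 + 1/9 - 103)/3*(-1/44715) = -1/3*1846/9*(-1/44715) = -1846/27*(-1/44715) = 1846/1207305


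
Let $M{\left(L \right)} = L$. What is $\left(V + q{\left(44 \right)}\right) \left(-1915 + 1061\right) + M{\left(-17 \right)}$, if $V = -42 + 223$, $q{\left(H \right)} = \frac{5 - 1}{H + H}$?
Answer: $- \frac{1700928}{11} \approx -1.5463 \cdot 10^{5}$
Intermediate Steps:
$q{\left(H \right)} = \frac{2}{H}$ ($q{\left(H \right)} = \frac{4}{2 H} = 4 \frac{1}{2 H} = \frac{2}{H}$)
$V = 181$
$\left(V + q{\left(44 \right)}\right) \left(-1915 + 1061\right) + M{\left(-17 \right)} = \left(181 + \frac{2}{44}\right) \left(-1915 + 1061\right) - 17 = \left(181 + 2 \cdot \frac{1}{44}\right) \left(-854\right) - 17 = \left(181 + \frac{1}{22}\right) \left(-854\right) - 17 = \frac{3983}{22} \left(-854\right) - 17 = - \frac{1700741}{11} - 17 = - \frac{1700928}{11}$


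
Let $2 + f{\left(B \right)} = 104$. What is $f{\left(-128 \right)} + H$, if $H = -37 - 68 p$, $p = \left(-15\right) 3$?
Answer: $3125$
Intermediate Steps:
$f{\left(B \right)} = 102$ ($f{\left(B \right)} = -2 + 104 = 102$)
$p = -45$
$H = 3023$ ($H = -37 - -3060 = -37 + 3060 = 3023$)
$f{\left(-128 \right)} + H = 102 + 3023 = 3125$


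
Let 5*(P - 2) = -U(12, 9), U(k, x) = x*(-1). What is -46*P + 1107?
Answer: 4661/5 ≈ 932.20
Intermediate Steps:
U(k, x) = -x
P = 19/5 (P = 2 + (-(-1)*9)/5 = 2 + (-1*(-9))/5 = 2 + (1/5)*9 = 2 + 9/5 = 19/5 ≈ 3.8000)
-46*P + 1107 = -46*19/5 + 1107 = -874/5 + 1107 = 4661/5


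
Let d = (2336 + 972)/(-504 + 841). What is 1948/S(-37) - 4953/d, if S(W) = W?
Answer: -68202941/122396 ≈ -557.23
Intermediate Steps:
d = 3308/337 ≈ 9.8160
1948/S(-37) - 4953/d = 1948/(-37) - 4953/3308/337 = 1948*(-1/37) - 4953*337/3308 = -1948/37 - 1669161/3308 = -68202941/122396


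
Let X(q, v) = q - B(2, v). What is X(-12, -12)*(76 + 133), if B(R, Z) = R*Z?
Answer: 2508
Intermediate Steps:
X(q, v) = q - 2*v
X(-12, -12)*(76 + 133) = (-12 - 2*(-12))*(76 + 133) = (-12 + 24)*209 = 12*209 = 2508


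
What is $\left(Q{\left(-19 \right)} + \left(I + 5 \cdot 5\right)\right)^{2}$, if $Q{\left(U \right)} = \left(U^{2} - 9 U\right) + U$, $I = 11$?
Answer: $301401$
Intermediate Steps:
$Q{\left(U \right)} = U^{2} - 8 U$
$\left(Q{\left(-19 \right)} + \left(I + 5 \cdot 5\right)\right)^{2} = \left(- 19 \left(-8 - 19\right) + \left(11 + 5 \cdot 5\right)\right)^{2} = \left(\left(-19\right) \left(-27\right) + \left(11 + 25\right)\right)^{2} = \left(513 + 36\right)^{2} = 549^{2} = 301401$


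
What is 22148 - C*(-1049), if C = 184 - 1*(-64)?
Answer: 282300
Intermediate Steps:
C = 248 (C = 184 + 64 = 248)
22148 - C*(-1049) = 22148 - 248*(-1049) = 22148 - 1*(-260152) = 22148 + 260152 = 282300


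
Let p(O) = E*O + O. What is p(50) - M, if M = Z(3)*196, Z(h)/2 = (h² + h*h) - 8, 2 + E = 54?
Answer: -1270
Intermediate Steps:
E = 52 (E = -2 + 54 = 52)
Z(h) = -16 + 4*h² (Z(h) = 2*((h² + h*h) - 8) = 2*((h² + h²) - 8) = 2*(2*h² - 8) = 2*(-8 + 2*h²) = -16 + 4*h²)
M = 3920 (M = (-16 + 4*3²)*196 = (-16 + 4*9)*196 = (-16 + 36)*196 = 20*196 = 3920)
p(O) = 53*O (p(O) = 52*O + O = 53*O)
p(50) - M = 53*50 - 1*3920 = 2650 - 3920 = -1270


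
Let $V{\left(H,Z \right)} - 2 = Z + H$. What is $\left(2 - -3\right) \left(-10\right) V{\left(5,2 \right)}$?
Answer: $-450$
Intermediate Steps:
$V{\left(H,Z \right)} = 2 + H + Z$ ($V{\left(H,Z \right)} = 2 + \left(Z + H\right) = 2 + \left(H + Z\right) = 2 + H + Z$)
$\left(2 - -3\right) \left(-10\right) V{\left(5,2 \right)} = \left(2 - -3\right) \left(-10\right) \left(2 + 5 + 2\right) = \left(2 + 3\right) \left(-10\right) 9 = 5 \left(-10\right) 9 = \left(-50\right) 9 = -450$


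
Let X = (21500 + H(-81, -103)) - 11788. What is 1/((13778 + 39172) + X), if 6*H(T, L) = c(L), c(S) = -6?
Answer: 1/62661 ≈ 1.5959e-5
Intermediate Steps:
H(T, L) = -1 (H(T, L) = (⅙)*(-6) = -1)
X = 9711 (X = (21500 - 1) - 11788 = 21499 - 11788 = 9711)
1/((13778 + 39172) + X) = 1/((13778 + 39172) + 9711) = 1/(52950 + 9711) = 1/62661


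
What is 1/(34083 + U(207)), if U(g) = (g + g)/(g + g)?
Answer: 1/34084 ≈ 2.9339e-5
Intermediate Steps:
U(g) = 1 (U(g) = (2*g)/((2*g)) = (2*g)*(1/(2*g)) = 1)
1/(34083 + U(207)) = 1/(34083 + 1) = 1/34084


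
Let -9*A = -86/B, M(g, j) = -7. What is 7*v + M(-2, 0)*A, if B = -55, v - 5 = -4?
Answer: 4067/495 ≈ 8.2162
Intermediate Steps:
v = 1 (v = 5 - 4 = 1)
A = -86/495 (A = -(-86)/(9*(-55)) = -(-86)*(-1)/(9*55) = -⅑*86/55 = -86/495 ≈ -0.17374)
7*v + M(-2, 0)*A = 7*1 - 7*(-86/495) = 7 + 602/495 = 4067/495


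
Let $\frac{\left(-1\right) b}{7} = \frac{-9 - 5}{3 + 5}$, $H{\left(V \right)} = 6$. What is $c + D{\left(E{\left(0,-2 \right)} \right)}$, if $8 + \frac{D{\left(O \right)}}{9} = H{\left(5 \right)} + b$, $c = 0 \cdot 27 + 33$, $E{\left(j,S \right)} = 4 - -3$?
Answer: $\frac{501}{4} \approx 125.25$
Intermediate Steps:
$E{\left(j,S \right)} = 7$ ($E{\left(j,S \right)} = 4 + 3 = 7$)
$c = 33$ ($c = 0 + 33 = 33$)
$b = \frac{49}{4}$ ($b = - 7 \frac{-9 - 5}{3 + 5} = - 7 \left(- \frac{14}{8}\right) = - 7 \left(\left(-14\right) \frac{1}{8}\right) = \left(-7\right) \left(- \frac{7}{4}\right) = \frac{49}{4} \approx 12.25$)
$D{\left(O \right)} = \frac{369}{4}$ ($D{\left(O \right)} = -72 + 9 \left(6 + \frac{49}{4}\right) = -72 + 9 \cdot \frac{73}{4} = -72 + \frac{657}{4} = \frac{369}{4}$)
$c + D{\left(E{\left(0,-2 \right)} \right)} = 33 + \frac{369}{4} = \frac{501}{4}$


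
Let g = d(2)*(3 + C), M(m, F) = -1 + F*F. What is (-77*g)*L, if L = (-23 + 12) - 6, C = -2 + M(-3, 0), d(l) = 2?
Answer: 0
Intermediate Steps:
M(m, F) = -1 + F²
C = -3 (C = -2 + (-1 + 0²) = -2 + (-1 + 0) = -2 - 1 = -3)
L = -17 (L = -11 - 6 = -17)
g = 0 (g = 2*(3 - 3) = 2*0 = 0)
(-77*g)*L = -77*0*(-17) = 0*(-17) = 0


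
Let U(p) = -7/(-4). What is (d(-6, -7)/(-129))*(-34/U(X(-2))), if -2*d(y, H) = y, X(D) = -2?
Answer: 136/301 ≈ 0.45183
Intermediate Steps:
d(y, H) = -y/2
U(p) = 7/4 (U(p) = -7*(-¼) = 7/4)
(d(-6, -7)/(-129))*(-34/U(X(-2))) = ((-½*(-6))/(-129))*(-34/7/4) = (-1/129*3)*(-34*4/7) = -1/43*(-136/7) = 136/301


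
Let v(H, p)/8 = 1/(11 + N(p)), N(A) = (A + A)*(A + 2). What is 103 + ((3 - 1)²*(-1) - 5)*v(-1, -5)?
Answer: 4151/41 ≈ 101.24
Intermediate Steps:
N(A) = 2*A*(2 + A) (N(A) = (2*A)*(2 + A) = 2*A*(2 + A))
v(H, p) = 8/(11 + 2*p*(2 + p))
103 + ((3 - 1)²*(-1) - 5)*v(-1, -5) = 103 + ((3 - 1)²*(-1) - 5)*(8/(11 + 2*(-5)*(2 - 5))) = 103 + (2²*(-1) - 5)*(8/(11 + 2*(-5)*(-3))) = 103 + (4*(-1) - 5)*(8/(11 + 30)) = 103 + (-4 - 5)*(8/41) = 103 - 72/41 = 4151/41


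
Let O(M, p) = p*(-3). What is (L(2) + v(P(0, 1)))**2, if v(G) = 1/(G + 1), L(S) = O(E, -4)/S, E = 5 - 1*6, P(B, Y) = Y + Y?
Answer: 361/9 ≈ 40.111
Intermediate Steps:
P(B, Y) = 2*Y
E = -1 (E = 5 - 6 = -1)
O(M, p) = -3*p
L(S) = 12/S (L(S) = (-3*(-4))/S = 12/S)
v(G) = 1/(1 + G)
(L(2) + v(P(0, 1)))**2 = (12/2 + 1/(1 + 2*1))**2 = (12*(1/2) + 1/(1 + 2))**2 = (6 + 1/3)**2 = (19/3)**2 = 361/9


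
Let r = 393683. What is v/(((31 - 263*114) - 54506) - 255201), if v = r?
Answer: -393683/339658 ≈ -1.1591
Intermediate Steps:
v = 393683
v/(((31 - 263*114) - 54506) - 255201) = 393683/(((31 - 263*114) - 54506) - 255201) = 393683/(((31 - 29982) - 54506) - 255201) = 393683/((-29951 - 54506) - 255201) = 393683/(-84457 - 255201) = 393683/(-339658) = 393683*(-1/339658) = -393683/339658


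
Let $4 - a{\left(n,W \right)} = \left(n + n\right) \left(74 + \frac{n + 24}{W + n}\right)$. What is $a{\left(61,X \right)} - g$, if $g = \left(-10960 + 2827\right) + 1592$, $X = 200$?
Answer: $- \frac{658433}{261} \approx -2522.7$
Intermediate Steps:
$a{\left(n,W \right)} = 4 - 2 n \left(74 + \frac{24 + n}{W + n}\right)$ ($a{\left(n,W \right)} = 4 - \left(n + n\right) \left(74 + \frac{n + 24}{W + n}\right) = 4 - 2 n \left(74 + \frac{24 + n}{W + n}\right)$)
$g = -6541$ ($g = -8133 + 1592 = -6541$)
$a{\left(61,X \right)} - g = \frac{2 \left(- 75 \cdot 61^{2} - 1342 + 2 \cdot 200 - 14800 \cdot 61\right)}{200 + 61} - -6541 = \frac{2 \left(\left(-75\right) 3721 - 1342 + 400 - 902800\right)}{261} + 6541 = 2 \cdot \frac{1}{261} \left(-279075 - 1342 + 400 - 902800\right) + 6541 = 2 \cdot \frac{1}{261} \left(-1182817\right) + 6541 = - \frac{2365634}{261} + 6541 = - \frac{658433}{261}$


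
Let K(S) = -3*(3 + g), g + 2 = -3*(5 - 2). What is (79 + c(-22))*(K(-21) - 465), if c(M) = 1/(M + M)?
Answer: -1532475/44 ≈ -34829.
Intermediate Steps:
c(M) = 1/(2*M)
g = -11 (g = -2 - 3*(5 - 2) = -2 - 3*3 = -2 - 9 = -11)
K(S) = 24 (K(S) = -3*(3 - 11) = -3*(-8) = 24)
(79 + c(-22))*(K(-21) - 465) = (79 + (½)/(-22))*(24 - 465) = (79 + (½)*(-1/22))*(-441) = (79 - 1/44)*(-441) = (3475/44)*(-441) = -1532475/44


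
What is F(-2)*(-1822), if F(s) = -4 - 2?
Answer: 10932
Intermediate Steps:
F(s) = -6
F(-2)*(-1822) = -6*(-1822) = 10932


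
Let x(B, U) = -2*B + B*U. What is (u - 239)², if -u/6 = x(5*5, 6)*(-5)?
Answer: 7623121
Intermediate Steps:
u = 3000 (u = -6*(5*5)*(-2 + 6)*(-5) = -6*25*4*(-5) = -600*(-5) = -6*(-500) = 3000)
(u - 239)² = (3000 - 239)² = 2761² = 7623121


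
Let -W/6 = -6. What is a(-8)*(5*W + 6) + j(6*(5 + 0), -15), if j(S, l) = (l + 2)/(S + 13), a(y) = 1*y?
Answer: -63997/43 ≈ -1488.3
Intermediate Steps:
W = 36 (W = -6*(-6) = 36)
a(y) = y
j(S, l) = (2 + l)/(13 + S)
a(-8)*(5*W + 6) + j(6*(5 + 0), -15) = -8*(5*36 + 6) + (2 - 15)/(13 + 6*(5 + 0)) = -8*(180 + 6) - 13/(13 + 6*5) = -8*186 - 13/(13 + 30) = -1488 - 13/43 = -63997/43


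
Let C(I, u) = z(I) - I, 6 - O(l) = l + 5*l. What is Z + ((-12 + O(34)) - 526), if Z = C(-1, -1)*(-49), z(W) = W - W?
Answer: -785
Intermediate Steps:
O(l) = 6 - 6*l (O(l) = 6 - (l + 5*l) = 6 - 6*l)
z(W) = 0
C(I, u) = -I (C(I, u) = 0 - I = -I)
Z = -49 (Z = -1*(-1)*(-49) = 1*(-49) = -49)
Z + ((-12 + O(34)) - 526) = -49 + ((-12 + (6 - 6*34)) - 526) = -49 + ((-12 + (6 - 204)) - 526) = -49 + ((-12 - 198) - 526) = -49 + (-210 - 526) = -49 - 736 = -785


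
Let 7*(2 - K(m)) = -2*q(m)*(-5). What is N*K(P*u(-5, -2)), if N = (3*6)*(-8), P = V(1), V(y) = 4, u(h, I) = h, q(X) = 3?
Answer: 2304/7 ≈ 329.14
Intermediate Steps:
P = 4
N = -144 (N = 18*(-8) = -144)
K(m) = -16/7 (K(m) = 2 - (-2*3)*(-5)/7 = 2 - (-6)*(-5)/7 = 2 - 1/7*30 = 2 - 30/7 = -16/7)
N*K(P*u(-5, -2)) = -144*(-16/7) = 2304/7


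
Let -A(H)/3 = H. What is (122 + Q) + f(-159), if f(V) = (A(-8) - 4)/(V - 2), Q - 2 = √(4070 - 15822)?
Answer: 19944/161 + 2*I*√2938 ≈ 123.88 + 108.41*I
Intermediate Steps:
A(H) = -3*H
Q = 2 + 2*I*√2938 (Q = 2 + √(4070 - 15822) = 2 + √(-11752) = 2 + 2*I*√2938 ≈ 2.0 + 108.41*I)
f(V) = 20/(-2 + V) (f(V) = (-3*(-8) - 4)/(V - 2) = (24 - 4)/(-2 + V) = 20/(-2 + V))
(122 + Q) + f(-159) = (122 + (2 + 2*I*√2938)) + 20/(-2 - 159) = (124 + 2*I*√2938) + 20/(-161) = (124 + 2*I*√2938) + 20*(-1/161) = (124 + 2*I*√2938) - 20/161 = 19944/161 + 2*I*√2938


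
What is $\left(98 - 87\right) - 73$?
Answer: $-62$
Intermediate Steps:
$\left(98 - 87\right) - 73 = 11 + \left(-80 + 7\right) = 11 - 73 = -62$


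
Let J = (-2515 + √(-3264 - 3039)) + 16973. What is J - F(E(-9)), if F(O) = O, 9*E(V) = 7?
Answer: 130115/9 + I*√6303 ≈ 14457.0 + 79.391*I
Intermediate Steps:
J = 14458 + I*√6303 (J = (-2515 + √(-6303)) + 16973 = (-2515 + I*√6303) + 16973 = 14458 + I*√6303 ≈ 14458.0 + 79.391*I)
E(V) = 7/9 (E(V) = (⅑)*7 = 7/9)
J - F(E(-9)) = (14458 + I*√6303) - 1*7/9 = (14458 + I*√6303) - 7/9 = 130115/9 + I*√6303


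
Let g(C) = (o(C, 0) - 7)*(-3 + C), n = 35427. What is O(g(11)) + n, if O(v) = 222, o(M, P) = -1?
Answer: 35649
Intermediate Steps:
g(C) = 24 - 8*C (g(C) = (-1 - 7)*(-3 + C) = -8*(-3 + C) = 24 - 8*C)
O(g(11)) + n = 222 + 35427 = 35649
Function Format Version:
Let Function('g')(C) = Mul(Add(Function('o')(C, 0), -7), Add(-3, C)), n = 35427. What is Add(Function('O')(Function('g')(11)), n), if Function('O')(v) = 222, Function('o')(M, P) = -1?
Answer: 35649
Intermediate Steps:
Function('g')(C) = Add(24, Mul(-8, C)) (Function('g')(C) = Mul(Add(-1, -7), Add(-3, C)) = Mul(-8, Add(-3, C)) = Add(24, Mul(-8, C)))
Add(Function('O')(Function('g')(11)), n) = Add(222, 35427) = 35649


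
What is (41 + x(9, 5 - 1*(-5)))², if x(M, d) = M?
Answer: 2500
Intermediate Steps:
(41 + x(9, 5 - 1*(-5)))² = (41 + 9)² = 50² = 2500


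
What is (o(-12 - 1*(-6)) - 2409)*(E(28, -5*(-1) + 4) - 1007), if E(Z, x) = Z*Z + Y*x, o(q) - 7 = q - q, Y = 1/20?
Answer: 5345651/10 ≈ 5.3457e+5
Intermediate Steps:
Y = 1/20 ≈ 0.050000
o(q) = 7 (o(q) = 7 + (q - q) = 7 + 0 = 7)
E(Z, x) = Z**2 + x/20 (E(Z, x) = Z*Z + x/20 = Z**2 + x/20)
(o(-12 - 1*(-6)) - 2409)*(E(28, -5*(-1) + 4) - 1007) = (7 - 2409)*((28**2 + (-5*(-1) + 4)/20) - 1007) = -2402*((784 + (5 + 4)/20) - 1007) = -2402*((784 + (1/20)*9) - 1007) = -2402*((784 + 9/20) - 1007) = -2402*(15689/20 - 1007) = -2402*(-4451/20) = 5345651/10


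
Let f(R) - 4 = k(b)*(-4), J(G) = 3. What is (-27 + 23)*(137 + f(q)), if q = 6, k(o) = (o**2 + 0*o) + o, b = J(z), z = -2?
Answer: -372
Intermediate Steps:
b = 3
k(o) = o + o**2 (k(o) = (o**2 + 0) + o = o**2 + o = o + o**2)
f(R) = -44 (f(R) = 4 + (3*(1 + 3))*(-4) = 4 + (3*4)*(-4) = 4 + 12*(-4) = 4 - 48 = -44)
(-27 + 23)*(137 + f(q)) = (-27 + 23)*(137 - 44) = -4*93 = -372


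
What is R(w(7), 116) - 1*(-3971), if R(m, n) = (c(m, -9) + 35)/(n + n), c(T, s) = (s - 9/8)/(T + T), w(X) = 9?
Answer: 508307/128 ≈ 3971.1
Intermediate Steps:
c(T, s) = (-9/8 + s)/(2*T) (c(T, s) = (s - 9*1/8)/((2*T)) = (s - 9/8)*(1/(2*T)) = (-9/8 + s)*(1/(2*T)) = (-9/8 + s)/(2*T))
R(m, n) = (35 - 81/(16*m))/(2*n) (R(m, n) = ((-9 + 8*(-9))/(16*m) + 35)/(n + n) = ((-9 - 72)/(16*m) + 35)/((2*n)) = ((1/16)*(-81)/m + 35)*(1/(2*n)) = (-81/(16*m) + 35)*(1/(2*n)) = (35 - 81/(16*m))*(1/(2*n)) = (35 - 81/(16*m))/(2*n))
R(w(7), 116) - 1*(-3971) = (1/32)*(-81 + 560*9)/(9*116) - 1*(-3971) = (1/32)*(1/9)*(1/116)*(-81 + 5040) + 3971 = (1/32)*(1/9)*(1/116)*4959 + 3971 = 19/128 + 3971 = 508307/128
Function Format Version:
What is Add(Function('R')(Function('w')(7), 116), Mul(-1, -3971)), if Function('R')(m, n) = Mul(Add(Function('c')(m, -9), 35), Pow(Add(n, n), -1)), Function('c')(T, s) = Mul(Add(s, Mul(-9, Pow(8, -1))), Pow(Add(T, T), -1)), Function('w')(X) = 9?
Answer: Rational(508307, 128) ≈ 3971.1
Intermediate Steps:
Function('c')(T, s) = Mul(Rational(1, 2), Pow(T, -1), Add(Rational(-9, 8), s)) (Function('c')(T, s) = Mul(Add(s, Mul(-9, Rational(1, 8))), Pow(Mul(2, T), -1)) = Mul(Add(s, Rational(-9, 8)), Mul(Rational(1, 2), Pow(T, -1))) = Mul(Add(Rational(-9, 8), s), Mul(Rational(1, 2), Pow(T, -1))) = Mul(Rational(1, 2), Pow(T, -1), Add(Rational(-9, 8), s)))
Function('R')(m, n) = Mul(Rational(1, 2), Pow(n, -1), Add(35, Mul(Rational(-81, 16), Pow(m, -1)))) (Function('R')(m, n) = Mul(Add(Mul(Rational(1, 16), Pow(m, -1), Add(-9, Mul(8, -9))), 35), Pow(Add(n, n), -1)) = Mul(Add(Mul(Rational(1, 16), Pow(m, -1), Add(-9, -72)), 35), Pow(Mul(2, n), -1)) = Mul(Add(Mul(Rational(1, 16), Pow(m, -1), -81), 35), Mul(Rational(1, 2), Pow(n, -1))) = Mul(Add(Mul(Rational(-81, 16), Pow(m, -1)), 35), Mul(Rational(1, 2), Pow(n, -1))) = Mul(Add(35, Mul(Rational(-81, 16), Pow(m, -1))), Mul(Rational(1, 2), Pow(n, -1))) = Mul(Rational(1, 2), Pow(n, -1), Add(35, Mul(Rational(-81, 16), Pow(m, -1)))))
Add(Function('R')(Function('w')(7), 116), Mul(-1, -3971)) = Add(Mul(Rational(1, 32), Pow(9, -1), Pow(116, -1), Add(-81, Mul(560, 9))), Mul(-1, -3971)) = Add(Mul(Rational(1, 32), Rational(1, 9), Rational(1, 116), Add(-81, 5040)), 3971) = Add(Mul(Rational(1, 32), Rational(1, 9), Rational(1, 116), 4959), 3971) = Add(Rational(19, 128), 3971) = Rational(508307, 128)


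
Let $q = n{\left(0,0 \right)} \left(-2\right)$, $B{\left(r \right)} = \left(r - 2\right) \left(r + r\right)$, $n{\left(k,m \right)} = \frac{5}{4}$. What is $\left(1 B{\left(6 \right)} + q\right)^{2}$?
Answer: $\frac{8281}{4} \approx 2070.3$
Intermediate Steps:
$n{\left(k,m \right)} = \frac{5}{4}$ ($n{\left(k,m \right)} = 5 \cdot \frac{1}{4} = \frac{5}{4}$)
$B{\left(r \right)} = 2 r \left(-2 + r\right)$ ($B{\left(r \right)} = \left(-2 + r\right) 2 r = 2 r \left(-2 + r\right)$)
$q = - \frac{5}{2}$ ($q = \frac{5}{4} \left(-2\right) = - \frac{5}{2} \approx -2.5$)
$\left(1 B{\left(6 \right)} + q\right)^{2} = \left(1 \cdot 2 \cdot 6 \left(-2 + 6\right) - \frac{5}{2}\right)^{2} = \left(1 \cdot 2 \cdot 6 \cdot 4 - \frac{5}{2}\right)^{2} = \left(1 \cdot 48 - \frac{5}{2}\right)^{2} = \left(48 - \frac{5}{2}\right)^{2} = \left(\frac{91}{2}\right)^{2} = \frac{8281}{4}$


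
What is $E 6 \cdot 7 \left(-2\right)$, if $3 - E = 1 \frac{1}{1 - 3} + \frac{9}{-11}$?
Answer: $- \frac{3990}{11} \approx -362.73$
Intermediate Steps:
$E = \frac{95}{22}$ ($E = 3 - \left(1 \frac{1}{1 - 3} + \frac{9}{-11}\right) = 3 - \left(1 \frac{1}{-2} + 9 \left(- \frac{1}{11}\right)\right) = 3 - \left(1 \left(- \frac{1}{2}\right) - \frac{9}{11}\right) = 3 - \left(- \frac{1}{2} - \frac{9}{11}\right) = 3 - - \frac{29}{22} = 3 + \frac{29}{22} = \frac{95}{22} \approx 4.3182$)
$E 6 \cdot 7 \left(-2\right) = \frac{95 \cdot 6 \cdot 7 \left(-2\right)}{22} = \frac{95 \cdot 42 \left(-2\right)}{22} = \frac{95}{22} \left(-84\right) = - \frac{3990}{11}$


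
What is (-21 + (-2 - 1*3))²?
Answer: 676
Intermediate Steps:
(-21 + (-2 - 1*3))² = (-21 + (-2 - 3))² = (-21 - 5)² = (-26)² = 676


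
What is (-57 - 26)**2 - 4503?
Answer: 2386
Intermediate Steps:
(-57 - 26)**2 - 4503 = (-83)**2 - 4503 = 6889 - 4503 = 2386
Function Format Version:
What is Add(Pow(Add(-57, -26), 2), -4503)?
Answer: 2386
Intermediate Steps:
Add(Pow(Add(-57, -26), 2), -4503) = Add(Pow(-83, 2), -4503) = Add(6889, -4503) = 2386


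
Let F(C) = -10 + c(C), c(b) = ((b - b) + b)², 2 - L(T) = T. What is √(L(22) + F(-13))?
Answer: √139 ≈ 11.790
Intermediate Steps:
L(T) = 2 - T
c(b) = b² (c(b) = (0 + b)² = b²)
F(C) = -10 + C²
√(L(22) + F(-13)) = √((2 - 1*22) + (-10 + (-13)²)) = √((2 - 22) + (-10 + 169)) = √(-20 + 159) = √139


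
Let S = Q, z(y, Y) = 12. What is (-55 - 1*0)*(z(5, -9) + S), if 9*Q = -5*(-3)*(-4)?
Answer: -880/3 ≈ -293.33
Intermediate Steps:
Q = -20/3 (Q = (-5*(-3)*(-4))/9 = (15*(-4))/9 = (⅑)*(-60) = -20/3 ≈ -6.6667)
S = -20/3 ≈ -6.6667
(-55 - 1*0)*(z(5, -9) + S) = (-55 - 1*0)*(12 - 20/3) = (-55 + 0)*(16/3) = -55*16/3 = -880/3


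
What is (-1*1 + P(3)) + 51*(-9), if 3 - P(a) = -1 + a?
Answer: -459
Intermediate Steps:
P(a) = 4 - a (P(a) = 3 - (-1 + a) = 3 + (1 - a) = 4 - a)
(-1*1 + P(3)) + 51*(-9) = (-1*1 + (4 - 1*3)) + 51*(-9) = (-1 + (4 - 3)) - 459 = (-1 + 1) - 459 = 0 - 459 = -459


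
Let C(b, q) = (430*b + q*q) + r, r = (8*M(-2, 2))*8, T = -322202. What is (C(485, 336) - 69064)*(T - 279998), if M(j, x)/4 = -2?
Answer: -151676114000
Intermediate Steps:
M(j, x) = -8 (M(j, x) = 4*(-2) = -8)
r = -512 (r = (8*(-8))*8 = -64*8 = -512)
C(b, q) = -512 + q**2 + 430*b (C(b, q) = (430*b + q*q) - 512 = (430*b + q**2) - 512 = (q**2 + 430*b) - 512 = -512 + q**2 + 430*b)
(C(485, 336) - 69064)*(T - 279998) = ((-512 + 336**2 + 430*485) - 69064)*(-322202 - 279998) = ((-512 + 112896 + 208550) - 69064)*(-602200) = (320934 - 69064)*(-602200) = 251870*(-602200) = -151676114000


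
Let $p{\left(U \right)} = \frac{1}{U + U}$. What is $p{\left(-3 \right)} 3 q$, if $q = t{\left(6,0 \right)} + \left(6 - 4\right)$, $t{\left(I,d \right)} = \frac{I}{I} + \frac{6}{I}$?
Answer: $-2$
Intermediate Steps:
$t{\left(I,d \right)} = 1 + \frac{6}{I}$
$q = 4$ ($q = \frac{6 + 6}{6} + \left(6 - 4\right) = \frac{1}{6} \cdot 12 + \left(6 - 4\right) = 2 + 2 = 4$)
$p{\left(U \right)} = \frac{1}{2 U}$
$p{\left(-3 \right)} 3 q = \frac{1}{2 \left(-3\right)} 3 \cdot 4 = \frac{1}{2} \left(- \frac{1}{3}\right) 3 \cdot 4 = \left(- \frac{1}{6}\right) 3 \cdot 4 = \left(- \frac{1}{2}\right) 4 = -2$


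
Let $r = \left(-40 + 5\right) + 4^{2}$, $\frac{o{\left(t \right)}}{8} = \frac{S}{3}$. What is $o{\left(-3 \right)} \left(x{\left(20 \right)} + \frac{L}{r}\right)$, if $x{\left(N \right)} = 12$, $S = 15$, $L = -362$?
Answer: $\frac{23600}{19} \approx 1242.1$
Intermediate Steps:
$o{\left(t \right)} = 40$ ($o{\left(t \right)} = 8 \cdot \frac{15}{3} = 8 \cdot 15 \cdot \frac{1}{3} = 8 \cdot 5 = 40$)
$r = -19$ ($r = -35 + 16 = -19$)
$o{\left(-3 \right)} \left(x{\left(20 \right)} + \frac{L}{r}\right) = 40 \left(12 - \frac{362}{-19}\right) = 40 \left(12 - - \frac{362}{19}\right) = 40 \left(12 + \frac{362}{19}\right) = 40 \cdot \frac{590}{19} = \frac{23600}{19}$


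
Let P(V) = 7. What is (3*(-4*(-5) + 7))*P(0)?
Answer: 567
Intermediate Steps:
(3*(-4*(-5) + 7))*P(0) = (3*(-4*(-5) + 7))*7 = (3*(20 + 7))*7 = (3*27)*7 = 81*7 = 567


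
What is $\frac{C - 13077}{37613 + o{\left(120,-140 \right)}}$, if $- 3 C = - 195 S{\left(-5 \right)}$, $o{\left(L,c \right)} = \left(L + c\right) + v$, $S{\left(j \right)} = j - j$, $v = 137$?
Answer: $- \frac{13077}{37730} \approx -0.34659$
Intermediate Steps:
$S{\left(j \right)} = 0$
$o{\left(L,c \right)} = 137 + L + c$ ($o{\left(L,c \right)} = \left(L + c\right) + 137 = 137 + L + c$)
$C = 0$ ($C = - \frac{\left(-195\right) 0}{3} = \left(- \frac{1}{3}\right) 0 = 0$)
$\frac{C - 13077}{37613 + o{\left(120,-140 \right)}} = \frac{0 - 13077}{37613 + \left(137 + 120 - 140\right)} = - \frac{13077}{37613 + 117} = - \frac{13077}{37730}$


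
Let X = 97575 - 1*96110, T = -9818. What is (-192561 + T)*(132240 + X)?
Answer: -27059084195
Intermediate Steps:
X = 1465 (X = 97575 - 96110 = 1465)
(-192561 + T)*(132240 + X) = (-192561 - 9818)*(132240 + 1465) = -202379*133705 = -27059084195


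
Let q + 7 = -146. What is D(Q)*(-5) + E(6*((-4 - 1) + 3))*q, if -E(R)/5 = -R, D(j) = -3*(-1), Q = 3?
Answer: 9165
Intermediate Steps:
q = -153 (q = -7 - 146 = -153)
D(j) = 3
E(R) = 5*R (E(R) = -(-5)*R = 5*R)
D(Q)*(-5) + E(6*((-4 - 1) + 3))*q = 3*(-5) + (5*(6*((-4 - 1) + 3)))*(-153) = -15 + (5*(6*(-5 + 3)))*(-153) = -15 + (5*(6*(-2)))*(-153) = -15 + (5*(-12))*(-153) = -15 - 60*(-153) = -15 + 9180 = 9165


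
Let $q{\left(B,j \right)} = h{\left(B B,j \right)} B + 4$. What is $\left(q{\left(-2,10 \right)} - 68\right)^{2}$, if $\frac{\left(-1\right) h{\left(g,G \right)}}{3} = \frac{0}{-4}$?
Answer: $4096$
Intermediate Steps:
$h{\left(g,G \right)} = 0$ ($h{\left(g,G \right)} = - 3 \frac{0}{-4} = - 3 \cdot 0 \left(- \frac{1}{4}\right) = \left(-3\right) 0 = 0$)
$q{\left(B,j \right)} = 4$ ($q{\left(B,j \right)} = 0 B + 4 = 0 + 4 = 4$)
$\left(q{\left(-2,10 \right)} - 68\right)^{2} = \left(4 - 68\right)^{2} = \left(-64\right)^{2} = 4096$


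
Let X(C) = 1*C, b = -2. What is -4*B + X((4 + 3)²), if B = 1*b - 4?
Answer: 73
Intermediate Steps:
X(C) = C
B = -6 (B = 1*(-2) - 4 = -2 - 4 = -6)
-4*B + X((4 + 3)²) = -4*(-6) + (4 + 3)² = 24 + 7² = 24 + 49 = 73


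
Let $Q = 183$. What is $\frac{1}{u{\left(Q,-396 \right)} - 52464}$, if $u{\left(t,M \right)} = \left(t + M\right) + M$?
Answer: $- \frac{1}{53073} \approx -1.8842 \cdot 10^{-5}$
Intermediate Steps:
$u{\left(t,M \right)} = t + 2 M$ ($u{\left(t,M \right)} = \left(M + t\right) + M = t + 2 M$)
$\frac{1}{u{\left(Q,-396 \right)} - 52464} = \frac{1}{\left(183 + 2 \left(-396\right)\right) - 52464} = \frac{1}{\left(183 - 792\right) - 52464} = \frac{1}{-609 - 52464} = \frac{1}{-53073} = - \frac{1}{53073}$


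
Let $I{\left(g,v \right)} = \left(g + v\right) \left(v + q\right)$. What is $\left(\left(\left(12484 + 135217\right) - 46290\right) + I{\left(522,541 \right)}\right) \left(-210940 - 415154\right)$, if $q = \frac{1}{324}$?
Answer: $- \frac{7623915994177}{18} \approx -4.2355 \cdot 10^{11}$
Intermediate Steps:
$q = \frac{1}{324} \approx 0.0030864$
$I{\left(g,v \right)} = \left(\frac{1}{324} + v\right) \left(g + v\right)$ ($I{\left(g,v \right)} = \left(g + v\right) \left(v + \frac{1}{324}\right) = \left(g + v\right) \left(\frac{1}{324} + v\right) = \left(\frac{1}{324} + v\right) \left(g + v\right)$)
$\left(\left(\left(12484 + 135217\right) - 46290\right) + I{\left(522,541 \right)}\right) \left(-210940 - 415154\right) = \left(\left(\left(12484 + 135217\right) - 46290\right) + \left(541^{2} + \frac{1}{324} \cdot 522 + \frac{1}{324} \cdot 541 + 522 \cdot 541\right)\right) \left(-210940 - 415154\right) = \left(\left(147701 - 46290\right) + \left(292681 + \frac{29}{18} + \frac{541}{324} + 282402\right)\right) \left(-626094\right) = \left(101411 + \frac{186327955}{324}\right) \left(-626094\right) = \frac{219185119}{324} \left(-626094\right) = - \frac{7623915994177}{18}$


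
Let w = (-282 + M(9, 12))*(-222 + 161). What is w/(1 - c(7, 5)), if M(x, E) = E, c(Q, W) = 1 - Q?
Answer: 16470/7 ≈ 2352.9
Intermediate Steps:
w = 16470 (w = (-282 + 12)*(-222 + 161) = -270*(-61) = 16470)
w/(1 - c(7, 5)) = 16470/(1 - (1 - 1*7)) = 16470/(1 - (1 - 7)) = 16470/(1 - 1*(-6)) = 16470/(1 + 6) = 16470/7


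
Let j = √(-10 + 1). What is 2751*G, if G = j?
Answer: 8253*I ≈ 8253.0*I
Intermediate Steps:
j = 3*I (j = √(-9) = 3*I ≈ 3.0*I)
G = 3*I ≈ 3.0*I
2751*G = 2751*(3*I) = 8253*I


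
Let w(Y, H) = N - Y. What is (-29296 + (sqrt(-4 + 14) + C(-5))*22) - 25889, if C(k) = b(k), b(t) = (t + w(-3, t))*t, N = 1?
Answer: -55075 + 22*sqrt(10) ≈ -55005.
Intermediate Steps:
w(Y, H) = 1 - Y
b(t) = t*(4 + t) (b(t) = (t + (1 - 1*(-3)))*t = (t + (1 + 3))*t = (t + 4)*t = (4 + t)*t = t*(4 + t))
C(k) = k*(4 + k)
(-29296 + (sqrt(-4 + 14) + C(-5))*22) - 25889 = (-29296 + (sqrt(-4 + 14) - 5*(4 - 5))*22) - 25889 = (-29296 + (sqrt(10) - 5*(-1))*22) - 25889 = (-29296 + (sqrt(10) + 5)*22) - 25889 = (-29296 + (5 + sqrt(10))*22) - 25889 = (-29296 + (110 + 22*sqrt(10))) - 25889 = (-29186 + 22*sqrt(10)) - 25889 = -55075 + 22*sqrt(10)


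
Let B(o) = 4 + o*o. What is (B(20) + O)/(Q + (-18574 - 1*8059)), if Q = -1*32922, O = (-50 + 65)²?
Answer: -629/59555 ≈ -0.010562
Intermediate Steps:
B(o) = 4 + o²
O = 225 (O = 15² = 225)
Q = -32922
(B(20) + O)/(Q + (-18574 - 1*8059)) = ((4 + 20²) + 225)/(-32922 + (-18574 - 1*8059)) = ((4 + 400) + 225)/(-32922 + (-18574 - 8059)) = (404 + 225)/(-32922 - 26633) = 629/(-59555) = 629*(-1/59555) = -629/59555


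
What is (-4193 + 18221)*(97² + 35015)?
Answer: 623179872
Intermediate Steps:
(-4193 + 18221)*(97² + 35015) = 14028*(9409 + 35015) = 14028*44424 = 623179872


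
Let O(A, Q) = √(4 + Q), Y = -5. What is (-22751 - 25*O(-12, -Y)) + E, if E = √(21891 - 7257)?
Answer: -22826 + 3*√1626 ≈ -22705.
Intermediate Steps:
E = 3*√1626 (E = √14634 = 3*√1626 ≈ 120.97)
(-22751 - 25*O(-12, -Y)) + E = (-22751 - 25*√(4 - 1*(-5))) + 3*√1626 = (-22751 - 25*√(4 + 5)) + 3*√1626 = (-22751 - 25*√9) + 3*√1626 = (-22751 - 25*3) + 3*√1626 = (-22751 - 75) + 3*√1626 = -22826 + 3*√1626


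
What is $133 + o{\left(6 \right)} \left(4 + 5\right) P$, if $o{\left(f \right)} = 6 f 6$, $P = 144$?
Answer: $280069$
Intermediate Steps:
$o{\left(f \right)} = 36 f$
$133 + o{\left(6 \right)} \left(4 + 5\right) P = 133 + 36 \cdot 6 \left(4 + 5\right) 144 = 133 + 216 \cdot 9 \cdot 144 = 133 + 1944 \cdot 144 = 133 + 279936 = 280069$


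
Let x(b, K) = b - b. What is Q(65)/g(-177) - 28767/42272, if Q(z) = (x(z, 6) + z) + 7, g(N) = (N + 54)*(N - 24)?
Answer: -78684773/116121184 ≈ -0.67761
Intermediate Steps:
x(b, K) = 0
g(N) = (-24 + N)*(54 + N) (g(N) = (54 + N)*(-24 + N) = (-24 + N)*(54 + N))
Q(z) = 7 + z (Q(z) = (0 + z) + 7 = z + 7 = 7 + z)
Q(65)/g(-177) - 28767/42272 = (7 + 65)/(-1296 + (-177)² + 30*(-177)) - 28767/42272 = 72/(-1296 + 31329 - 5310) - 28767*1/42272 = 72/24723 - 28767/42272 = 72*(1/24723) - 28767/42272 = 8/2747 - 28767/42272 = -78684773/116121184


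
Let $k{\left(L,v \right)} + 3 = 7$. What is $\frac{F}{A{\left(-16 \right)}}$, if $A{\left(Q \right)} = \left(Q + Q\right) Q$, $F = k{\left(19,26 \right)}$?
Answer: $\frac{1}{128} \approx 0.0078125$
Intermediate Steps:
$k{\left(L,v \right)} = 4$ ($k{\left(L,v \right)} = -3 + 7 = 4$)
$F = 4$
$A{\left(Q \right)} = 2 Q^{2}$ ($A{\left(Q \right)} = 2 Q Q = 2 Q^{2}$)
$\frac{F}{A{\left(-16 \right)}} = \frac{4}{2 \left(-16\right)^{2}} = \frac{4}{2 \cdot 256} = \frac{4}{512} = 4 \cdot \frac{1}{512} = \frac{1}{128}$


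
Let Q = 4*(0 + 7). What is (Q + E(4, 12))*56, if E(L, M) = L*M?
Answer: 4256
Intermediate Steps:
Q = 28 (Q = 4*7 = 28)
(Q + E(4, 12))*56 = (28 + 4*12)*56 = (28 + 48)*56 = 76*56 = 4256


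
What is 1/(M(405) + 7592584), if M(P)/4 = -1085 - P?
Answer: 1/7586624 ≈ 1.3181e-7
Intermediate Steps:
M(P) = -4340 - 4*P (M(P) = 4*(-1085 - P) = -4340 - 4*P)
1/(M(405) + 7592584) = 1/((-4340 - 4*405) + 7592584) = 1/((-4340 - 1620) + 7592584) = 1/(-5960 + 7592584) = 1/7586624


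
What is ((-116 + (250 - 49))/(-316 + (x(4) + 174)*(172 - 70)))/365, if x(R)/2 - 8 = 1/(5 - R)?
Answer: 17/1406564 ≈ 1.2086e-5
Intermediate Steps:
x(R) = 16 + 2/(5 - R)
((-116 + (250 - 49))/(-316 + (x(4) + 174)*(172 - 70)))/365 = ((-116 + (250 - 49))/(-316 + (2*(-41 + 8*4)/(-5 + 4) + 174)*(172 - 70)))/365 = ((-116 + 201)/(-316 + (2*(-41 + 32)/(-1) + 174)*102))*(1/365) = (85/(-316 + (2*(-1)*(-9) + 174)*102))*(1/365) = (85/(-316 + (18 + 174)*102))*(1/365) = (85/(-316 + 192*102))*(1/365) = (85/(-316 + 19584))*(1/365) = (85/19268)*(1/365) = 17/1406564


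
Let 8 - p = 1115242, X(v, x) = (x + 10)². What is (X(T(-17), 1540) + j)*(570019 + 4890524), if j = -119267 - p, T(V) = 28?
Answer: 18557475187581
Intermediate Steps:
X(v, x) = (10 + x)²
p = -1115234 (p = 8 - 1*1115242 = 8 - 1115242 = -1115234)
j = 995967 (j = -119267 - 1*(-1115234) = -119267 + 1115234 = 995967)
(X(T(-17), 1540) + j)*(570019 + 4890524) = ((10 + 1540)² + 995967)*(570019 + 4890524) = (1550² + 995967)*5460543 = (2402500 + 995967)*5460543 = 3398467*5460543 = 18557475187581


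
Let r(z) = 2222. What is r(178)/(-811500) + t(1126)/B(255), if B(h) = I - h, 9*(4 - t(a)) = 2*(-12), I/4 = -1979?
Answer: -11782981/3315383250 ≈ -0.0035540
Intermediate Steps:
I = -7916 (I = 4*(-1979) = -7916)
t(a) = 20/3 (t(a) = 4 - 2*(-12)/9 = 4 - 1/9*(-24) = 4 + 8/3 = 20/3)
B(h) = -7916 - h
r(178)/(-811500) + t(1126)/B(255) = 2222/(-811500) + 20/(3*(-7916 - 1*255)) = 2222*(-1/811500) + 20/(3*(-7916 - 255)) = -1111/405750 + (20/3)/(-8171) = -1111/405750 + (20/3)*(-1/8171) = -1111/405750 - 20/24513 = -11782981/3315383250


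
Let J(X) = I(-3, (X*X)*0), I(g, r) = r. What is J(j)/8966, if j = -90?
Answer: 0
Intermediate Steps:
J(X) = 0 (J(X) = (X*X)*0 = X²*0 = 0)
J(j)/8966 = 0/8966 = 0*(1/8966) = 0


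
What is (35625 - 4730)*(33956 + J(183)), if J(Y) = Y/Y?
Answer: 1049101515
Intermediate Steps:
J(Y) = 1
(35625 - 4730)*(33956 + J(183)) = (35625 - 4730)*(33956 + 1) = 30895*33957 = 1049101515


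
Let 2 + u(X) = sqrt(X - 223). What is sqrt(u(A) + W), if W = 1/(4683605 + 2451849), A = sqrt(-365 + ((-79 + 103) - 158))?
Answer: sqrt(-101829400436778 + 50914703786116*sqrt(-223 + I*sqrt(499)))/7135454 ≈ 2.6221 + 2.8511*I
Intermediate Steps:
A = I*sqrt(499) (A = sqrt(-365 + (24 - 158)) = sqrt(-365 - 134) = sqrt(-499) = I*sqrt(499) ≈ 22.338*I)
u(X) = -2 + sqrt(-223 + X) (u(X) = -2 + sqrt(X - 223) = -2 + sqrt(-223 + X))
W = 1/7135454 ≈ 1.4015e-7
sqrt(u(A) + W) = sqrt((-2 + sqrt(-223 + I*sqrt(499))) + 1/7135454) = sqrt(-14270907/7135454 + sqrt(-223 + I*sqrt(499)))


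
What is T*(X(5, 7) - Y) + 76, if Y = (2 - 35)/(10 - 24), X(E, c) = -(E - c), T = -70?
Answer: 101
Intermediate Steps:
X(E, c) = c - E
Y = 33/14 (Y = -33/(-14) = -33*(-1/14) = 33/14 ≈ 2.3571)
T*(X(5, 7) - Y) + 76 = -70*((7 - 1*5) - 1*33/14) + 76 = -70*((7 - 5) - 33/14) + 76 = -70*(2 - 33/14) + 76 = -70*(-5/14) + 76 = 25 + 76 = 101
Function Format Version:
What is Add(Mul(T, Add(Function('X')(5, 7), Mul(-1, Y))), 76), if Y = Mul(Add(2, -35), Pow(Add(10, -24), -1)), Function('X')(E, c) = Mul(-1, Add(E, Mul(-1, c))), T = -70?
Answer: 101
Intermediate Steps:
Function('X')(E, c) = Add(c, Mul(-1, E))
Y = Rational(33, 14) (Y = Mul(-33, Pow(-14, -1)) = Mul(-33, Rational(-1, 14)) = Rational(33, 14) ≈ 2.3571)
Add(Mul(T, Add(Function('X')(5, 7), Mul(-1, Y))), 76) = Add(Mul(-70, Add(Add(7, Mul(-1, 5)), Mul(-1, Rational(33, 14)))), 76) = Add(Mul(-70, Add(Add(7, -5), Rational(-33, 14))), 76) = Add(Mul(-70, Add(2, Rational(-33, 14))), 76) = Add(Mul(-70, Rational(-5, 14)), 76) = Add(25, 76) = 101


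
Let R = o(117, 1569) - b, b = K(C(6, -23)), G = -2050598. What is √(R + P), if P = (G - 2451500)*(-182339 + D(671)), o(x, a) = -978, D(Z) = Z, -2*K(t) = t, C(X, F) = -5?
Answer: √3271548553934/2 ≈ 9.0437e+5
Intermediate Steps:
K(t) = -t/2
b = 5/2 (b = -½*(-5) = 5/2 ≈ 2.5000)
R = -1961/2 (R = -978 - 1*5/2 = -978 - 5/2 = -1961/2 ≈ -980.50)
P = 817887139464 (P = (-2050598 - 2451500)*(-182339 + 671) = -4502098*(-181668) = 817887139464)
√(R + P) = √(-1961/2 + 817887139464) = √(1635774276967/2) = √3271548553934/2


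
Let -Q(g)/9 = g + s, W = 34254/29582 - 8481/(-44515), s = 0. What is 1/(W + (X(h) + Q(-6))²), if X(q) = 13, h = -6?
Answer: 658421365/2956541358361 ≈ 0.00022270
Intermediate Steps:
W = 887850876/658421365 (W = 34254*(1/29582) - 8481*(-1/44515) = 17127/14791 + 8481/44515 = 887850876/658421365 ≈ 1.3485)
Q(g) = -9*g (Q(g) = -9*(g + 0) = -9*g)
1/(W + (X(h) + Q(-6))²) = 1/(887850876/658421365 + (13 - 9*(-6))²) = 1/(887850876/658421365 + (13 + 54)²) = 1/(887850876/658421365 + 67²) = 1/(887850876/658421365 + 4489) = 1/(2956541358361/658421365) = 658421365/2956541358361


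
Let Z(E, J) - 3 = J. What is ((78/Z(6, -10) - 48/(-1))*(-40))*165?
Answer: -1702800/7 ≈ -2.4326e+5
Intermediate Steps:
Z(E, J) = 3 + J
((78/Z(6, -10) - 48/(-1))*(-40))*165 = ((78/(3 - 10) - 48/(-1))*(-40))*165 = ((78/(-7) - 48*(-1))*(-40))*165 = ((78*(-1/7) + 48)*(-40))*165 = ((-78/7 + 48)*(-40))*165 = ((258/7)*(-40))*165 = -10320/7*165 = -1702800/7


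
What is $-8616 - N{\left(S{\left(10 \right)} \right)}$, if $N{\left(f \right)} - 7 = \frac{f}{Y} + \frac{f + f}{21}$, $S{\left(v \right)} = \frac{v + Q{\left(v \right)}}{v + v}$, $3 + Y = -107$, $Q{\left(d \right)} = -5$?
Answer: $- \frac{79676719}{9240} \approx -8623.0$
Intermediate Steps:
$Y = -110$ ($Y = -3 - 107 = -110$)
$S{\left(v \right)} = \frac{-5 + v}{2 v}$ ($S{\left(v \right)} = \frac{v - 5}{v + v} = \frac{-5 + v}{2 v}$)
$N{\left(f \right)} = 7 + \frac{199 f}{2310}$ ($N{\left(f \right)} = 7 + \left(\frac{f}{-110} + \frac{f + f}{21}\right) = 7 + \left(f \left(- \frac{1}{110}\right) + 2 f \frac{1}{21}\right) = 7 + \left(- \frac{f}{110} + \frac{2 f}{21}\right) = 7 + \frac{199 f}{2310}$)
$-8616 - N{\left(S{\left(10 \right)} \right)} = -8616 - \left(7 + \frac{199 \frac{-5 + 10}{2 \cdot 10}}{2310}\right) = -8616 - \left(7 + \frac{199 \cdot \frac{1}{2} \cdot \frac{1}{10} \cdot 5}{2310}\right) = -8616 - \left(7 + \frac{199}{2310} \cdot \frac{1}{4}\right) = -8616 - \left(7 + \frac{199}{9240}\right) = -8616 - \frac{64879}{9240} = - \frac{79676719}{9240}$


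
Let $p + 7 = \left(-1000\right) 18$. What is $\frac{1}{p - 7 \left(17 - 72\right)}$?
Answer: $- \frac{1}{17622} \approx -5.6747 \cdot 10^{-5}$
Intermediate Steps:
$p = -18007$ ($p = -7 - 18000 = -18007$)
$\frac{1}{p - 7 \left(17 - 72\right)} = \frac{1}{-18007 - 7 \left(17 - 72\right)} = \frac{1}{-18007 - -385} = \frac{1}{-18007 + 385} = \frac{1}{-17622} = - \frac{1}{17622}$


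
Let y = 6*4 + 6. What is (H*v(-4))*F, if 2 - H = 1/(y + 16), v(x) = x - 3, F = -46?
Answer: 637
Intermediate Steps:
v(x) = -3 + x
y = 30 (y = 24 + 6 = 30)
H = 91/46 (H = 2 - 1/(30 + 16) = 2 - 1/46 = 91/46 ≈ 1.9783)
(H*v(-4))*F = (91*(-3 - 4)/46)*(-46) = ((91/46)*(-7))*(-46) = -637/46*(-46) = 637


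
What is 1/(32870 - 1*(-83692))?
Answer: 1/116562 ≈ 8.5791e-6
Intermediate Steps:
1/(32870 - 1*(-83692)) = 1/(32870 + 83692) = 1/116562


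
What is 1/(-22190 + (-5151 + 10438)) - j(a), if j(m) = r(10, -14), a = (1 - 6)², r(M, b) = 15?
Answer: -253546/16903 ≈ -15.000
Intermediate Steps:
a = 25 (a = (-5)² = 25)
j(m) = 15
1/(-22190 + (-5151 + 10438)) - j(a) = 1/(-22190 + (-5151 + 10438)) - 1*15 = 1/(-22190 + 5287) - 15 = 1/(-16903) - 15 = -1/16903 - 15 = -253546/16903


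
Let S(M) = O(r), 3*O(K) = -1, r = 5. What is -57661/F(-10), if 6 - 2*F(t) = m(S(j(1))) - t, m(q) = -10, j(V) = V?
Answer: -57661/3 ≈ -19220.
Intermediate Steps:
O(K) = -⅓ (O(K) = (⅓)*(-1) = -⅓)
S(M) = -⅓
F(t) = 8 + t/2 (F(t) = 3 - (-10 - t)/2 = 3 + (5 + t/2) = 8 + t/2)
-57661/F(-10) = -57661/(8 + (½)*(-10)) = -57661/(8 - 5) = -57661/3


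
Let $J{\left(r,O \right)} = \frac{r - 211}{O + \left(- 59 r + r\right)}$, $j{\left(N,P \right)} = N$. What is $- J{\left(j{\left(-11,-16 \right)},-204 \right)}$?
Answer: $\frac{111}{217} \approx 0.51152$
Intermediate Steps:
$J{\left(r,O \right)} = \frac{-211 + r}{O - 58 r}$
$- J{\left(j{\left(-11,-16 \right)},-204 \right)} = - \frac{-211 - 11}{-204 - -638} = - \frac{-222}{-204 + 638} = - \frac{-222}{434} = \left(-1\right) \left(- \frac{111}{217}\right) = \frac{111}{217}$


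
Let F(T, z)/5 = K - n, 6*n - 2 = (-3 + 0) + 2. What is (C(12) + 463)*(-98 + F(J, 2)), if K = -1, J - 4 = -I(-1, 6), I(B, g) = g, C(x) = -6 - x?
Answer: -277235/6 ≈ -46206.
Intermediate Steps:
J = -2 (J = 4 - 1*6 = 4 - 6 = -2)
n = ⅙ (n = ⅓ + ((-3 + 0) + 2)/6 = ⅓ + (-3 + 2)/6 = ⅓ + (⅙)*(-1) = ⅓ - ⅙ = ⅙ ≈ 0.16667)
F(T, z) = -35/6 (F(T, z) = 5*(-1 - 1*⅙) = 5*(-1 - ⅙) = 5*(-7/6) = -35/6)
(C(12) + 463)*(-98 + F(J, 2)) = ((-6 - 1*12) + 463)*(-98 - 35/6) = ((-6 - 12) + 463)*(-623/6) = (-18 + 463)*(-623/6) = 445*(-623/6) = -277235/6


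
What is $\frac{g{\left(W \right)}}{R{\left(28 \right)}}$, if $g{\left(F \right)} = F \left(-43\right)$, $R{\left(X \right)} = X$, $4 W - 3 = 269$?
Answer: $- \frac{731}{7} \approx -104.43$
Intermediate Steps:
$W = 68$ ($W = \frac{3}{4} + \frac{1}{4} \cdot 269 = \frac{3}{4} + \frac{269}{4} = 68$)
$g{\left(F \right)} = - 43 F$
$\frac{g{\left(W \right)}}{R{\left(28 \right)}} = \frac{\left(-43\right) 68}{28} = \left(-2924\right) \frac{1}{28} = - \frac{731}{7}$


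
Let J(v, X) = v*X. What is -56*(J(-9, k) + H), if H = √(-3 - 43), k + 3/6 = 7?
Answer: 3276 - 56*I*√46 ≈ 3276.0 - 379.81*I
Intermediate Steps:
k = 13/2 (k = -½ + 7 = 13/2 ≈ 6.5000)
H = I*√46 (H = √(-46) = I*√46 ≈ 6.7823*I)
J(v, X) = X*v
-56*(J(-9, k) + H) = -56*((13/2)*(-9) + I*√46) = -56*(-117/2 + I*√46) = 3276 - 56*I*√46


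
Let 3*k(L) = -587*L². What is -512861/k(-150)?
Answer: 512861/4402500 ≈ 0.11649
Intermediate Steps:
k(L) = -587*L²/3 (k(L) = (-587*L²)/3 = -587*L²/3)
-512861/k(-150) = -512861/((-587/3*(-150)²)) = -512861/((-587/3*22500)) = -512861/(-4402500) = -512861*(-1/4402500) = 512861/4402500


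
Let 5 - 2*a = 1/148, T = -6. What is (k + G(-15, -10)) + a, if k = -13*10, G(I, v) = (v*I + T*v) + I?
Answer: 19979/296 ≈ 67.497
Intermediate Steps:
G(I, v) = I - 6*v + I*v (G(I, v) = (v*I - 6*v) + I = (I*v - 6*v) + I = (-6*v + I*v) + I = I - 6*v + I*v)
k = -130
a = 739/296 (a = 5/2 - ½/148 = 5/2 - ½*1/148 = 5/2 - 1/296 = 739/296 ≈ 2.4966)
(k + G(-15, -10)) + a = (-130 + (-15 - 6*(-10) - 15*(-10))) + 739/296 = (-130 + (-15 + 60 + 150)) + 739/296 = (-130 + 195) + 739/296 = 65 + 739/296 = 19979/296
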